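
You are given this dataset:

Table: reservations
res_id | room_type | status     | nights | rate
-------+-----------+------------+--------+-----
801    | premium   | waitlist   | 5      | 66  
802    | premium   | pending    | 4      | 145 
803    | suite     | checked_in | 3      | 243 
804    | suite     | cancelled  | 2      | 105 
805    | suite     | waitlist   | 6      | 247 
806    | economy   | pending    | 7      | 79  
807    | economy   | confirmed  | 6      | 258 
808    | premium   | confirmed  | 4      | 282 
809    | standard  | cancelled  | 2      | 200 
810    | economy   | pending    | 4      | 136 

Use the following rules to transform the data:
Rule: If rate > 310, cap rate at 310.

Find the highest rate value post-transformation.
282

Step 1: Original maximum rate = 282
Step 2: Check cap of 310 against maximum
Step 3: No records exceed the cap (max 282 <= cap 310), so no capping applies
Step 4: Maximum after transformation = 282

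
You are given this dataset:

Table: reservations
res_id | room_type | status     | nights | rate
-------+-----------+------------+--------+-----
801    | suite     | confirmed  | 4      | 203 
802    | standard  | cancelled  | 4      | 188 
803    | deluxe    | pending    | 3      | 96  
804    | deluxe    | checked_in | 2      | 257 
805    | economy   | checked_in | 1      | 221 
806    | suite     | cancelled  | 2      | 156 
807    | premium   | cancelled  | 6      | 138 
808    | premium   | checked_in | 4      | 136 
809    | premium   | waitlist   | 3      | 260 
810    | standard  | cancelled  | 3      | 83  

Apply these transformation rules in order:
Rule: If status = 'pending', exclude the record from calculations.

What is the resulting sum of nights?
29

Step 1: Identify records where status = 'pending'
Step 2: The excluded records sum to 3
Step 3: Original total nights = 32
Step 4: Remaining total = 32 - 3 = 29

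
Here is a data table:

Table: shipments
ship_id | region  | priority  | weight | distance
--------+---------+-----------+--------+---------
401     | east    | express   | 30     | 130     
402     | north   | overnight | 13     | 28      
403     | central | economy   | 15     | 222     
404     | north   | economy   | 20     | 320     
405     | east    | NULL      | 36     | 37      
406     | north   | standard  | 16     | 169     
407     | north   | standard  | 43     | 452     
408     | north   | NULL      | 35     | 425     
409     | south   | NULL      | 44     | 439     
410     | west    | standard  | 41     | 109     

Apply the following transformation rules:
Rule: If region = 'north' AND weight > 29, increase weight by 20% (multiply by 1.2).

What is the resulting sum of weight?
308.6

Step 1: Find records where region = 'north' AND weight > 29
Step 2: 2 records match, summing to 78
Step 3: After multiplier: 78 × 1.2 = 93.6
Step 4: Unaffected records sum: 215
Step 5: Final sum = 93.6 + 215 = 308.6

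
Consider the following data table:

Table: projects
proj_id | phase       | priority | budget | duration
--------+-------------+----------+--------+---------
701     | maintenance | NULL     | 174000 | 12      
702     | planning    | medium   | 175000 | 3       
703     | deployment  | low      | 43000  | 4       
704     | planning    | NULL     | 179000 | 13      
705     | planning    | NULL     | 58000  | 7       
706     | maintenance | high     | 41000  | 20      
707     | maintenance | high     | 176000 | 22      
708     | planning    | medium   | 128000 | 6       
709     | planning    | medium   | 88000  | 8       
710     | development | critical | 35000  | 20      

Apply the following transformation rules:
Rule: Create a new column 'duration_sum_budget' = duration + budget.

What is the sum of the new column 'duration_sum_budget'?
1097115

Step 1: For each record, compute duration + budget
Example calculations:
  12 + 174000 = 174012
  3 + 175000 = 175003
  4 + 43000 = 43004
  ...
Step 2: Sum all derived values
Step 3: Total = 1097115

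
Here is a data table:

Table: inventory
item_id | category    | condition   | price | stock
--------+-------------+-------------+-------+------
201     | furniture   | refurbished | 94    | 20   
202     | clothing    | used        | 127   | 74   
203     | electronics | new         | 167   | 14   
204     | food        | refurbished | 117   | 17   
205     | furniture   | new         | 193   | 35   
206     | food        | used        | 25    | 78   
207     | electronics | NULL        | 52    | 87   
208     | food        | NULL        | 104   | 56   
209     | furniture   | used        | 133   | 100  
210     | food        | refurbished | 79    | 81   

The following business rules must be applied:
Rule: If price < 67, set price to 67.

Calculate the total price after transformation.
1148

Step 1: 2 records have price < 67
Step 2: These records originally summed to 77
Step 3: After setting to minimum: 2 × 67 = 134
Step 4: Unaffected records sum: 1014
Step 5: Final sum = 134 + 1014 = 1148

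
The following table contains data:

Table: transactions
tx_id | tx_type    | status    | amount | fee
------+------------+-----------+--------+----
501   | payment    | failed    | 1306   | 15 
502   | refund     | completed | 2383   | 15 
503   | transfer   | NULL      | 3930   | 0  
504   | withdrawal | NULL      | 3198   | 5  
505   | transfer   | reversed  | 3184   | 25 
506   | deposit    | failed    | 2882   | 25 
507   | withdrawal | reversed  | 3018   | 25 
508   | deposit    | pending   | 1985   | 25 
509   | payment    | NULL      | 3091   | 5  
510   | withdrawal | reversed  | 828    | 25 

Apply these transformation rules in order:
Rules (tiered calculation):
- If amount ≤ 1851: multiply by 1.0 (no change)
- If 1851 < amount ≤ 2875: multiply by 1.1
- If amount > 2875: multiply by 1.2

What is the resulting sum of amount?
30102.4

Step 1: Tier 1 (amount ≤ 1851): 2 records, sum = 2134 × 1.0 = 2134.0
Step 2: Tier 2 (1851 < amount ≤ 2875): 2 records, sum = 4368 × 1.1 = 4804.8
Step 3: Tier 3 (amount > 2875): 6 records, sum = 19303 × 1.2 = 23163.6
Step 4: Final sum = 2134.0 + 4804.8 + 23163.6 = 30102.4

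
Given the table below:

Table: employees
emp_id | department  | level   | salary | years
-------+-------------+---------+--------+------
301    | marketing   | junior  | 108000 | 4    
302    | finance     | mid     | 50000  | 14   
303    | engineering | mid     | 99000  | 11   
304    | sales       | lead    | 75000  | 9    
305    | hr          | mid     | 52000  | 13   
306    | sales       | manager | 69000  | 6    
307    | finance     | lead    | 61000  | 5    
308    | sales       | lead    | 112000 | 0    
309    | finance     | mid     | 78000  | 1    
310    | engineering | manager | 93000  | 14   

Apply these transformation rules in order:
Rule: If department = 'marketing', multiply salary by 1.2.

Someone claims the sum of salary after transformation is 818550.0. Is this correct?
No, the correct result is 818600.0.

Step 1: Calculate the correct sum after transformation
Step 2: Apply multiplier 1.2 to records where department = 'marketing'
Step 3: Correct result = 818600.0
Step 4: Claimed result = 818550.0
Step 5: 818600.0 ≠ 818550.0
Conclusion: The claimed result is incorrect. The correct answer is 818600.0.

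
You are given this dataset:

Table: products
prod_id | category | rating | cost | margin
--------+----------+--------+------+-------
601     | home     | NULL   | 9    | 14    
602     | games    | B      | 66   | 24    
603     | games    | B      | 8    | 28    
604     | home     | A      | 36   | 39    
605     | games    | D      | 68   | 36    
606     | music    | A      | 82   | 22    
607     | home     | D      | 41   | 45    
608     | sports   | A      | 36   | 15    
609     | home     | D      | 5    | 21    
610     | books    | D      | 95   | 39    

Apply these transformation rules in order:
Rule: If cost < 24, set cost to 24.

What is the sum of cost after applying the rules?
496

Step 1: 3 records have cost < 24
Step 2: These records originally summed to 22
Step 3: After setting to minimum: 3 × 24 = 72
Step 4: Unaffected records sum: 424
Step 5: Final sum = 72 + 424 = 496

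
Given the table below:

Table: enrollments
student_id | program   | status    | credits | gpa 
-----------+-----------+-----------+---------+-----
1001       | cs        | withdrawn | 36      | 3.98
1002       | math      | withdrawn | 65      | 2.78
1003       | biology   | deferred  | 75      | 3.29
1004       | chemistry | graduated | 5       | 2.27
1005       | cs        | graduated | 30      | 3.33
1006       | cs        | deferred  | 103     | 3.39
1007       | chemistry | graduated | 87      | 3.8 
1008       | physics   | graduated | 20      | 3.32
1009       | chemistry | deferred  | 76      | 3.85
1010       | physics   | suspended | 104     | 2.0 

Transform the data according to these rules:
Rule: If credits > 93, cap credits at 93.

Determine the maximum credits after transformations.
93

Step 1: Original maximum credits = 104
Step 2: Apply cap at 93
Step 3: 2 records had credits > 93 and were capped
Step 4: Maximum after transformation = 93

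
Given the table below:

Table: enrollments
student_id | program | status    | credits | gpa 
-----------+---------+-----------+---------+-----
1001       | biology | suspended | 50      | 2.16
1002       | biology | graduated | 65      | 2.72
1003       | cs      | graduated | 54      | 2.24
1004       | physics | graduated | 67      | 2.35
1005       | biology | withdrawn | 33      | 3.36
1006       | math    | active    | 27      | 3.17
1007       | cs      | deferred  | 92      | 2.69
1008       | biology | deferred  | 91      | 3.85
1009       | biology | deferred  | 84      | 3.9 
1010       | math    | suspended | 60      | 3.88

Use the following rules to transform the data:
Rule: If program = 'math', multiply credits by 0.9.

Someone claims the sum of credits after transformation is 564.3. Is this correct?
No, the correct result is 614.3.

Step 1: Calculate the correct sum after transformation
Step 2: Apply multiplier 0.9 to records where program = 'math'
Step 3: Correct result = 614.3
Step 4: Claimed result = 564.3
Step 5: 614.3 ≠ 564.3
Conclusion: The claimed result is incorrect. The correct answer is 614.3.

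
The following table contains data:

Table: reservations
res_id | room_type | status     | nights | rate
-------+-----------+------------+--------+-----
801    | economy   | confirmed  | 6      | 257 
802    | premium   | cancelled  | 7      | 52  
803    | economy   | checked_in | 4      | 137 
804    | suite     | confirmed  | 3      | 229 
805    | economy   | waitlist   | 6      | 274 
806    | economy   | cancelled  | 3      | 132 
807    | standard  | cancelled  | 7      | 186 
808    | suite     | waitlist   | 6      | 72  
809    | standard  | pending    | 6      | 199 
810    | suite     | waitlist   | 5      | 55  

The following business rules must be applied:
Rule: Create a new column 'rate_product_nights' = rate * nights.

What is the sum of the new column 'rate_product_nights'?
8384

Step 1: For each record, compute rate * nights
Example calculations:
  257 * 6 = 1542
  52 * 7 = 364
  137 * 4 = 548
  ...
Step 2: Sum all derived values
Step 3: Total = 8384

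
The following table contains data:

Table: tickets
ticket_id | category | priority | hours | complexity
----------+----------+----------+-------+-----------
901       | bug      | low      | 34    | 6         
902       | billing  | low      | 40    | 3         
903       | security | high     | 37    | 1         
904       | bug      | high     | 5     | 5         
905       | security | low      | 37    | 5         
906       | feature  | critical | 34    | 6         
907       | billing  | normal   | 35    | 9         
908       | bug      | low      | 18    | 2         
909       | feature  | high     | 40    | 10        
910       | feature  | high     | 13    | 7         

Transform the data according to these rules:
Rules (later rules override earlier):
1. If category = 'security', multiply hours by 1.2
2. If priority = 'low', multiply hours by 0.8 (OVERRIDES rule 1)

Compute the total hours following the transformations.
274.6

Step 1: Rule 2 takes priority for records with priority = 'low'
  - 4 records: 129 × 0.8 = 103.2
Step 2: Rule 1 applies to remaining records with category = 'security'
  - 1 records: 37 × 1.2 = 44.4
Step 3: Other records unchanged: 127
Step 4: Final sum = 103.2 + 44.4 + 127 = 274.6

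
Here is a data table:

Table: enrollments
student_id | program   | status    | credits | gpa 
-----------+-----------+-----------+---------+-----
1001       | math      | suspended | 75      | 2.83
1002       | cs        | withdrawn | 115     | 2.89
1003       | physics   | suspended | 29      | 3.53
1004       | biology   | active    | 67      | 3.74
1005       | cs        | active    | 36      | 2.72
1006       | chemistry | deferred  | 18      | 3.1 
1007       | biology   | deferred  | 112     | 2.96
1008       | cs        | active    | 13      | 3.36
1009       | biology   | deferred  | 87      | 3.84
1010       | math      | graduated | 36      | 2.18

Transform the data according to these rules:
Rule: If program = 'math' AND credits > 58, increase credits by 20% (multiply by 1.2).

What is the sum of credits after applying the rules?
603.0

Step 1: Find records where program = 'math' AND credits > 58
Step 2: 1 records match, summing to 75
Step 3: After multiplier: 75 × 1.2 = 90.0
Step 4: Unaffected records sum: 513
Step 5: Final sum = 90.0 + 513 = 603.0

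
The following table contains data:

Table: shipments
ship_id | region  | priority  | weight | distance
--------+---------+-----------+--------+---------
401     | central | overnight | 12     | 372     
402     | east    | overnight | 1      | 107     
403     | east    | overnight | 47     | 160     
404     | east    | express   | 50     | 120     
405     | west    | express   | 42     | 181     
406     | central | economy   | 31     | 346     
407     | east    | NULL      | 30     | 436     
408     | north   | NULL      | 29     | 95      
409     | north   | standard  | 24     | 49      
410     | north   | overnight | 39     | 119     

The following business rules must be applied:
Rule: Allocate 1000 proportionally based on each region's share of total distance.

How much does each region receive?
central: 361.71, east: 414.61, north: 132.49, west: 91.18

Step 1: Calculate total distance = 1985
Step 2: Calculate each region's proportion:
  central: 718/1985 = 36.17% → 361.71
  east: 823/1985 = 41.46% → 414.61
  north: 263/1985 = 13.25% → 132.49
  west: 181/1985 = 9.12% → 91.18
Step 3: Verify: sum of allocations ≈ 1000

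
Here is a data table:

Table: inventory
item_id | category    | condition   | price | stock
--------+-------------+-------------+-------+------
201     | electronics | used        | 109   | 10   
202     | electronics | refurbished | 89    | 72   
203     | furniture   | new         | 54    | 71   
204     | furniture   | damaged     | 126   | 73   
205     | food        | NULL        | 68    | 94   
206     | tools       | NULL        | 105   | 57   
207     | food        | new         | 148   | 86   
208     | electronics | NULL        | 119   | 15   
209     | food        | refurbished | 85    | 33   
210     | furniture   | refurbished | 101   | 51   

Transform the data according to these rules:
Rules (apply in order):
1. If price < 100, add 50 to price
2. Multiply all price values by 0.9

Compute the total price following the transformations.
1083.6

Step 1: Apply Rule 1 - Add 50 to records with price < 100
  - 4 records affected: 296 + (4 × 50) = 496
  - Unaffected records: 708
  - Sum after Rule 1: 1204
Step 2: Apply Rule 2 - Multiply all by 0.9
  - 1204 × 0.9 = 1083.6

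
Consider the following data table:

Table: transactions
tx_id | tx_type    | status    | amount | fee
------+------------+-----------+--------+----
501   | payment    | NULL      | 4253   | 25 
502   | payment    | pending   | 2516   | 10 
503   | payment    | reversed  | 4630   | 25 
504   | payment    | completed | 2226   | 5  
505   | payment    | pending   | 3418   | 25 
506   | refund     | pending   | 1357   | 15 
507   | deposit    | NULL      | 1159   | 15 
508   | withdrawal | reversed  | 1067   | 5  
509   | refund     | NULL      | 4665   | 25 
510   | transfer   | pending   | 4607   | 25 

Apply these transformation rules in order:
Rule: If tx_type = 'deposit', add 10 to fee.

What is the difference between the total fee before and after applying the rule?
10

Step 1: Original sum of fee = 175
Step 2: 1 records have tx_type = 'deposit'
Step 3: Each affected record changes by 10
Step 4: Total change = 1 × 10 = 10
Step 5: New sum = 175 + 10 = 185
Step 6: Difference = |185 - 175| = 10
        (Sum increased by 10)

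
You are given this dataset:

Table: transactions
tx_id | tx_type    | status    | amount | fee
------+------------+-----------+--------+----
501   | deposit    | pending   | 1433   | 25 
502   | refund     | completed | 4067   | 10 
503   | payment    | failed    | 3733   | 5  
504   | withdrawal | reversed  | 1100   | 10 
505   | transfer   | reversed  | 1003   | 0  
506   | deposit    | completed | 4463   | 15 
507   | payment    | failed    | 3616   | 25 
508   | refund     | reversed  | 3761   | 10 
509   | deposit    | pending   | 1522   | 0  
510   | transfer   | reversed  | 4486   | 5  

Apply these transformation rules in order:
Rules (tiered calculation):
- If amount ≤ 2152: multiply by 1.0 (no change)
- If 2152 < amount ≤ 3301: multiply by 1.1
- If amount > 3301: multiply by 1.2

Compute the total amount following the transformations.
34009.2

Step 1: Tier 1 (amount ≤ 2152): 4 records, sum = 5058 × 1.0 = 5058.0
Step 2: Tier 2 (2152 < amount ≤ 3301): 0 records, sum = 0 × 1.1 = 0.0
Step 3: Tier 3 (amount > 3301): 6 records, sum = 24126 × 1.2 = 28951.2
Step 4: Final sum = 5058.0 + 0.0 + 28951.2 = 34009.2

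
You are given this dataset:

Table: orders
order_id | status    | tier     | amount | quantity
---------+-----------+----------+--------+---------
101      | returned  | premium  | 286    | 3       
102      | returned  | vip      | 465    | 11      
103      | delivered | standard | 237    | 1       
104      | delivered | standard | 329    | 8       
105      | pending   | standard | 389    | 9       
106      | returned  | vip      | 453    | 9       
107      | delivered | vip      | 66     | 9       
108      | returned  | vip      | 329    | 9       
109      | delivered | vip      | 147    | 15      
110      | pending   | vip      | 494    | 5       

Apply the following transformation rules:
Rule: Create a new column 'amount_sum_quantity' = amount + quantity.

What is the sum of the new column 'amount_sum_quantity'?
3274

Step 1: For each record, compute amount + quantity
Example calculations:
  286 + 3 = 289
  465 + 11 = 476
  237 + 1 = 238
  ...
Step 2: Sum all derived values
Step 3: Total = 3274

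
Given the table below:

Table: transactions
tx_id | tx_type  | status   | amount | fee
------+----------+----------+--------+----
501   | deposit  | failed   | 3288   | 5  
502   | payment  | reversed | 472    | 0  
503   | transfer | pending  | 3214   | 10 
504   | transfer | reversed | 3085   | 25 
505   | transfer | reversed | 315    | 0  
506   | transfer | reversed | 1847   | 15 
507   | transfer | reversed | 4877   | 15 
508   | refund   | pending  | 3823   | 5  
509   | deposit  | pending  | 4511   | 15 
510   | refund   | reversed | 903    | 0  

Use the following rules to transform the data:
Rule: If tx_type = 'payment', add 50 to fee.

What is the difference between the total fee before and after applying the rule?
50

Step 1: Original sum of fee = 90
Step 2: 1 records have tx_type = 'payment'
Step 3: Each affected record changes by 50
Step 4: Total change = 1 × 50 = 50
Step 5: New sum = 90 + 50 = 140
Step 6: Difference = |140 - 90| = 50
        (Sum increased by 50)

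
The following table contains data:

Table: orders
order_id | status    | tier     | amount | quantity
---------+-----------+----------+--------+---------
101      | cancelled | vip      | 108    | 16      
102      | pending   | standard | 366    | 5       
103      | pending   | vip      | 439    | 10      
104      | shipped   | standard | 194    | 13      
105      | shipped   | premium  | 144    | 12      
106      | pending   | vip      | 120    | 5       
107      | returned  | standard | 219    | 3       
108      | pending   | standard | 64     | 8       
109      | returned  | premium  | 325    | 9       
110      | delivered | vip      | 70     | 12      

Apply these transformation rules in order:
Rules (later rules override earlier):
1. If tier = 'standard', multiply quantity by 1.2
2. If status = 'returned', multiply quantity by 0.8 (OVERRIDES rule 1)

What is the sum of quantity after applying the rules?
95.8

Step 1: Rule 2 takes priority for records with status = 'returned'
  - 2 records: 12 × 0.8 = 9.6
Step 2: Rule 1 applies to remaining records with tier = 'standard'
  - 3 records: 26 × 1.2 = 31.2
Step 3: Other records unchanged: 55
Step 4: Final sum = 9.6 + 31.2 + 55 = 95.8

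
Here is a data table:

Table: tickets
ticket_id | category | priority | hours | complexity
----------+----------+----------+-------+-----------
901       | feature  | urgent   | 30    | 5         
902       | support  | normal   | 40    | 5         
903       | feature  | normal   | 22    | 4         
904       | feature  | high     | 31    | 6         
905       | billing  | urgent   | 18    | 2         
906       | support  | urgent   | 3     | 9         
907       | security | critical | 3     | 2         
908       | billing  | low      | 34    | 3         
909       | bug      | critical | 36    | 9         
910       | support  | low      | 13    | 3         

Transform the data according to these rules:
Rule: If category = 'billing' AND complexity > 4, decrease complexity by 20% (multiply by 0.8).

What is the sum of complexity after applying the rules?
48

Step 1: Find records where category = 'billing' AND complexity > 4
Step 2: 0 records match, summing to 0
Step 3: After multiplier: 0 × 0.8 = 0.0
Step 4: Unaffected records sum: 48
Step 5: Final sum = 0.0 + 48 = 48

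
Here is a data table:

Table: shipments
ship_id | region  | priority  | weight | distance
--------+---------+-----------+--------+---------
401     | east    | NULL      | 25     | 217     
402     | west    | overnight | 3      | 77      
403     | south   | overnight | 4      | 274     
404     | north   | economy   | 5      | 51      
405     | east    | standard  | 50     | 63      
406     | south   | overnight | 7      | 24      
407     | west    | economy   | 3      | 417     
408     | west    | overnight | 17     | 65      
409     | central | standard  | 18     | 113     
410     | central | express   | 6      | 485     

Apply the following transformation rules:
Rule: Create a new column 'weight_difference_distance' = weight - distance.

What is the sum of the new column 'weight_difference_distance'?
-1648

Step 1: For each record, compute weight - distance
Example calculations:
  25 - 217 = -192
  3 - 77 = -74
  4 - 274 = -270
  ...
Step 2: Sum all derived values
Step 3: Total = -1648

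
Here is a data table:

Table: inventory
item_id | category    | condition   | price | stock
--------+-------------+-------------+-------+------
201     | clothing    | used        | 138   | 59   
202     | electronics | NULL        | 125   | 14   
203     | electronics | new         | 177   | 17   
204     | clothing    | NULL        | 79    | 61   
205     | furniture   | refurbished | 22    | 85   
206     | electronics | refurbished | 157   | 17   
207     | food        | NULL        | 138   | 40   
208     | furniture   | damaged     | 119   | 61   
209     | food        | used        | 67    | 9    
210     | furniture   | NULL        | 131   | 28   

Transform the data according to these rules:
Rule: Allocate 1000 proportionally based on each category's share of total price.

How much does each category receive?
clothing: 188.2, electronics: 398.09, food: 177.8, furniture: 235.91

Step 1: Calculate total price = 1153
Step 2: Calculate each category's proportion:
  clothing: 217/1153 = 18.82% → 188.2
  electronics: 459/1153 = 39.81% → 398.09
  food: 205/1153 = 17.78% → 177.8
  furniture: 272/1153 = 23.59% → 235.91
Step 3: Verify: sum of allocations ≈ 1000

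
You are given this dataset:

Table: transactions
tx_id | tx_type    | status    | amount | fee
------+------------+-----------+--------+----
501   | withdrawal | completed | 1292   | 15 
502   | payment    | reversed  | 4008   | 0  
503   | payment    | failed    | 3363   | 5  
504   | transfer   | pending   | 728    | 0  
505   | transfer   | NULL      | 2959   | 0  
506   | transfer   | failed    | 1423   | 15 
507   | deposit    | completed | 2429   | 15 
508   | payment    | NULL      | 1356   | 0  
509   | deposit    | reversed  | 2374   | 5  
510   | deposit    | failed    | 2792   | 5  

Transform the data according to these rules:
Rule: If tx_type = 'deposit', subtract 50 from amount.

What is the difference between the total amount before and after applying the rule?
150

Step 1: Original sum of amount = 22724
Step 2: 3 records have tx_type = 'deposit'
Step 3: Each affected record changes by -50
Step 4: Total change = 3 × -50 = -150
Step 5: New sum = 22724 + -150 = 22574
Step 6: Difference = |22574 - 22724| = 150
        (Sum decreased by 150)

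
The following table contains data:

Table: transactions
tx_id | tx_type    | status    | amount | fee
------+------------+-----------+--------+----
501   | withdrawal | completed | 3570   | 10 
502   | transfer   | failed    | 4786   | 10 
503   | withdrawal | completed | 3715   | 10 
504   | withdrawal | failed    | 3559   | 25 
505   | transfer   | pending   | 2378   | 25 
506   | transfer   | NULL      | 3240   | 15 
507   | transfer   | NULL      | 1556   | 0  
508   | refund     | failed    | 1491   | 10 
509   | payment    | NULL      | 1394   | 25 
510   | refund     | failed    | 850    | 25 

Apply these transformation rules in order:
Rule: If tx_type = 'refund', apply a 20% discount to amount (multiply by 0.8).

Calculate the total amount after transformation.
26070.8

Step 1: Records with tx_type = 'refund' have total amount = 2341
Step 2: Apply multiplier: 2341 × 0.8 = 1872.8
Step 3: Other records total: 24198
Step 4: Final sum = 1872.8 + 24198 = 26070.8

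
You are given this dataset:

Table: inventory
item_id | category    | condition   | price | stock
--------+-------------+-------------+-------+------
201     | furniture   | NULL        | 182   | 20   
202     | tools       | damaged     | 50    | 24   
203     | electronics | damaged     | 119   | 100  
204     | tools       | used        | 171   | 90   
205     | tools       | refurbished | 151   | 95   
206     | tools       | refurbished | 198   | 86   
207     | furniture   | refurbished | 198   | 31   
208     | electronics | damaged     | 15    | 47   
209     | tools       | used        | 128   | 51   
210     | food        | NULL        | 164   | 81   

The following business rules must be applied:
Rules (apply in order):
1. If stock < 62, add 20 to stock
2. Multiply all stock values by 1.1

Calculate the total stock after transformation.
797.5

Step 1: Apply Rule 1 - Add 20 to records with stock < 62
  - 5 records affected: 173 + (5 × 20) = 273
  - Unaffected records: 452
  - Sum after Rule 1: 725
Step 2: Apply Rule 2 - Multiply all by 1.1
  - 725 × 1.1 = 797.5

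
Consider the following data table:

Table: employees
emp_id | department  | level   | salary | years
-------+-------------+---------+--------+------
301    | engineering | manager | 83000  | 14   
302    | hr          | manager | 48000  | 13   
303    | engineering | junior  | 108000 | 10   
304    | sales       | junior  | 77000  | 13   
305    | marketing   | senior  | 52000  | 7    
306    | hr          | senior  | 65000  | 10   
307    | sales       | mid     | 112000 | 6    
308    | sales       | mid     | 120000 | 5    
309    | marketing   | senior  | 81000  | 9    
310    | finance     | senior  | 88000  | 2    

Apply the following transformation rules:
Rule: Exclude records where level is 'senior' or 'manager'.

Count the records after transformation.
4

Step 1: Count records to exclude
  - 4 (senior) + 2 (manager) = 6 records
Step 2: Total records: 10
Step 3: Remaining = 10 - 6 = 4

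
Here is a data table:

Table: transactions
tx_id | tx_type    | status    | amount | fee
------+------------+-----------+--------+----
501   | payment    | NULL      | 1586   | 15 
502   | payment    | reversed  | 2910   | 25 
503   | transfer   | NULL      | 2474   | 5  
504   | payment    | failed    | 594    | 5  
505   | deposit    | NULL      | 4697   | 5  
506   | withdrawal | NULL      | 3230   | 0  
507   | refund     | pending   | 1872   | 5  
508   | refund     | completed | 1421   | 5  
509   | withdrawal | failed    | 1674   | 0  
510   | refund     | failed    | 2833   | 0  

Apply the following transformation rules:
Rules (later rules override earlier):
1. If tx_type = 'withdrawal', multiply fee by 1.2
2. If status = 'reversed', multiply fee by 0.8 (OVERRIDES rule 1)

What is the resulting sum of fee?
60.0

Step 1: Rule 2 takes priority for records with status = 'reversed'
  - 1 records: 25 × 0.8 = 20.0
Step 2: Rule 1 applies to remaining records with tx_type = 'withdrawal'
  - 2 records: 0 × 1.2 = 0.0
Step 3: Other records unchanged: 40
Step 4: Final sum = 20.0 + 0.0 + 40 = 60.0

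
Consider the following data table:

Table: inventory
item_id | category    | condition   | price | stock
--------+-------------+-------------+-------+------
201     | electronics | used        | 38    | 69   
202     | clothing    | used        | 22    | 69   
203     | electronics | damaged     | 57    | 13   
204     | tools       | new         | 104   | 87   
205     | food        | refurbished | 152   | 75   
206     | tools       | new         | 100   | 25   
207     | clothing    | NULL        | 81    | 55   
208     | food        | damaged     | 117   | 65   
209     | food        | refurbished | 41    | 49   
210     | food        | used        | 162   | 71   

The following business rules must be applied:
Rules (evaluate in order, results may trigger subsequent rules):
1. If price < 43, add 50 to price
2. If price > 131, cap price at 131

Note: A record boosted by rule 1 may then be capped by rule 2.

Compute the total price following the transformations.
972

Step 1: Apply rule 1 to records with price < 43
  - 3 records get bonus of 50
  - Of these, 0 records then exceed 131 and get capped
Step 2: Apply rule 2 to records with price > 131
  - 2 records (original) are capped
Step 3: Calculate final sum = 972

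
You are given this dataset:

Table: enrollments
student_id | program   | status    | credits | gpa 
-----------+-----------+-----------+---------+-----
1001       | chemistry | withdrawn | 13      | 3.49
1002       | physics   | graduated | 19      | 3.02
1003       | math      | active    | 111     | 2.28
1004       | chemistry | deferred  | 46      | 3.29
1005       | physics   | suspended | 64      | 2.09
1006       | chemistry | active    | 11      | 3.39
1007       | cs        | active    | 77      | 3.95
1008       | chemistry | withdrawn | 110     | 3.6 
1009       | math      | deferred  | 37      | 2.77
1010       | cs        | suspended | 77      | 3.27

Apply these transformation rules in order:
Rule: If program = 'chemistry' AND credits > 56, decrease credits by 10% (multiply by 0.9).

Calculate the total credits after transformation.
554.0

Step 1: Find records where program = 'chemistry' AND credits > 56
Step 2: 1 records match, summing to 110
Step 3: After multiplier: 110 × 0.9 = 99.0
Step 4: Unaffected records sum: 455
Step 5: Final sum = 99.0 + 455 = 554.0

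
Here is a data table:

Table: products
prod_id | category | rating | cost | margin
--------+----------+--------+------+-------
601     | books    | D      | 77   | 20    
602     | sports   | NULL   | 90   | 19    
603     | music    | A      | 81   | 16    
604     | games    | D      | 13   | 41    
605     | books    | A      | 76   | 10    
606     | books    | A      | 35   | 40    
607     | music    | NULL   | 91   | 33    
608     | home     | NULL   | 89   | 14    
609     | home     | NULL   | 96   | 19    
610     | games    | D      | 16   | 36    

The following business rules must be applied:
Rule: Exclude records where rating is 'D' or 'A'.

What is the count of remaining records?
4

Step 1: Count records to exclude
  - 3 (D) + 3 (A) = 6 records
Step 2: Total records: 10
Step 3: Remaining = 10 - 6 = 4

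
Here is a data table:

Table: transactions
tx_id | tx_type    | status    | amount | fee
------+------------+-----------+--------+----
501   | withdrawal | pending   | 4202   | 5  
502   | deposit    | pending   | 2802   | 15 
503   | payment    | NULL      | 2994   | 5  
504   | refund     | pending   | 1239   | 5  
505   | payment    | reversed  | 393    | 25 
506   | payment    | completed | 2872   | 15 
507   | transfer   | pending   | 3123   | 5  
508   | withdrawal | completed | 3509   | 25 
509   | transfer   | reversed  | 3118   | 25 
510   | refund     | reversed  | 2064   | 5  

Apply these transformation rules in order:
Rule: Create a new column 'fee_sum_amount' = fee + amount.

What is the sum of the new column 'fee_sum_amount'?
26446

Step 1: For each record, compute fee + amount
Example calculations:
  5 + 4202 = 4207
  15 + 2802 = 2817
  5 + 2994 = 2999
  ...
Step 2: Sum all derived values
Step 3: Total = 26446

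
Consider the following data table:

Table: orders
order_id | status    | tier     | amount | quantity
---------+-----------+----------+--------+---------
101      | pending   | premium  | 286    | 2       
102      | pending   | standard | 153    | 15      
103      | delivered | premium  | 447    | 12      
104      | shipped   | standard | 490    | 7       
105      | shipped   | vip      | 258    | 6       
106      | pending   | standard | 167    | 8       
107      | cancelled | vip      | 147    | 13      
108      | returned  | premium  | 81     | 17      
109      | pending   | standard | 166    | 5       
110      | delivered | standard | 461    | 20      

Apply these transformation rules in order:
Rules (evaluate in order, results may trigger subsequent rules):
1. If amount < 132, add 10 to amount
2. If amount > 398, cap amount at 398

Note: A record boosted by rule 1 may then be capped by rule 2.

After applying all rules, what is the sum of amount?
2462

Step 1: Apply rule 1 to records with amount < 132
  - 1 records get bonus of 10
  - Of these, 0 records then exceed 398 and get capped
Step 2: Apply rule 2 to records with amount > 398
  - 3 records (original) are capped
Step 3: Calculate final sum = 2462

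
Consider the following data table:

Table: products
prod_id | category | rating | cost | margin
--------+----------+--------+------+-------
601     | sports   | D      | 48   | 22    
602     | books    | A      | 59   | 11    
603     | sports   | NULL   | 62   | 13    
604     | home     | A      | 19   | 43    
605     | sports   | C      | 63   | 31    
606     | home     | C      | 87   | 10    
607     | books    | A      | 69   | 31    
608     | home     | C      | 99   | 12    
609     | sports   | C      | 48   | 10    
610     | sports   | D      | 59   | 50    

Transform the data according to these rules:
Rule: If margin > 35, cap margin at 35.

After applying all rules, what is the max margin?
35

Step 1: Original maximum margin = 50
Step 2: Apply cap at 35
Step 3: 2 records had margin > 35 and were capped
Step 4: Maximum after transformation = 35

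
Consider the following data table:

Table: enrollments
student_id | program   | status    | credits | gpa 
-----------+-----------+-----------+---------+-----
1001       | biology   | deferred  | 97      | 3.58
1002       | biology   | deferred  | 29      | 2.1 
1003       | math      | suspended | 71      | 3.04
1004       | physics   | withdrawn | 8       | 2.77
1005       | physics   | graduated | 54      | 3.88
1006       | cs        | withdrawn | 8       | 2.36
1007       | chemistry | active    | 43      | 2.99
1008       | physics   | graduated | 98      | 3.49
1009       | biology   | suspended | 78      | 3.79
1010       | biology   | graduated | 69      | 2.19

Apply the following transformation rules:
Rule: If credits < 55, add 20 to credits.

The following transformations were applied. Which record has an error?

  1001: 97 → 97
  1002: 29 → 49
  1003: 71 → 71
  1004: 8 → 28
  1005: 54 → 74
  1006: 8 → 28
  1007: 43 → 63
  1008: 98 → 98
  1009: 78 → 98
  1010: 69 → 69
Record 1009 has an error. The correct transformed value should be 78, not 98.

Step 1: Check each record against the rule
Step 2: Record 1009 has credits = 78
Step 3: Since 78 >= 55, the bonus should not have been applied
Step 4: Correct value = 78, but claimed value = 98
Conclusion: Record 1009 has the error.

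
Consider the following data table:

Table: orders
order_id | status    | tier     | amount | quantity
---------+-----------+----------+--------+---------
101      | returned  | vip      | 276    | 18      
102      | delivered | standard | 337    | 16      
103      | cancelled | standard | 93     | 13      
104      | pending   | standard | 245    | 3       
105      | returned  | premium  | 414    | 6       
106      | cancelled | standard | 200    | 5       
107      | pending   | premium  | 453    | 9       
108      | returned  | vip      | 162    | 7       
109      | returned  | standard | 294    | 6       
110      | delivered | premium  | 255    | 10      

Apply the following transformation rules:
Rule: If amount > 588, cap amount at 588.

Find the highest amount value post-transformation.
453

Step 1: Original maximum amount = 453
Step 2: Check cap of 588 against maximum
Step 3: No records exceed the cap (max 453 <= cap 588), so no capping applies
Step 4: Maximum after transformation = 453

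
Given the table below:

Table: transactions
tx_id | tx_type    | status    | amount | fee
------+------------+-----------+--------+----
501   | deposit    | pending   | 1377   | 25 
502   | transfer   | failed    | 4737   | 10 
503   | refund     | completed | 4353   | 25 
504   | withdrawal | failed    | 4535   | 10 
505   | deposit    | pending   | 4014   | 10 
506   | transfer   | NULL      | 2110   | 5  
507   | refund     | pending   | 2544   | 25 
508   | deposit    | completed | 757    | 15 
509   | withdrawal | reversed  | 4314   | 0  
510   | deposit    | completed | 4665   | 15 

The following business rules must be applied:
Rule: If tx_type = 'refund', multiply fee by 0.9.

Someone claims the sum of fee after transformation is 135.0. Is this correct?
Yes, the result is correct.

Step 1: Calculate the correct sum after transformation
Step 2: Apply multiplier 0.9 to records where tx_type = 'refund'
Step 3: Correct result = 135.0
Step 4: Claimed result = 135.0
Step 5: 135.0 = 135.0 ✓
Conclusion: The claimed result is correct.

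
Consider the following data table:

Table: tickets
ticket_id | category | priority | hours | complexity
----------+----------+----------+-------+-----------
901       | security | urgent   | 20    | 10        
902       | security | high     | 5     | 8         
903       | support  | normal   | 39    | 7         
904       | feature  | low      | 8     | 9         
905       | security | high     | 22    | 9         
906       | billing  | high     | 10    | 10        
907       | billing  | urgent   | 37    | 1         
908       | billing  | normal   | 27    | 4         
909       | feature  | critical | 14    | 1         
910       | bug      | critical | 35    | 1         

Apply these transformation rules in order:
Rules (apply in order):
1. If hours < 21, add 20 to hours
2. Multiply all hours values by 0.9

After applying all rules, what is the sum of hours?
285.3

Step 1: Apply Rule 1 - Add 20 to records with hours < 21
  - 5 records affected: 57 + (5 × 20) = 157
  - Unaffected records: 160
  - Sum after Rule 1: 317
Step 2: Apply Rule 2 - Multiply all by 0.9
  - 317 × 0.9 = 285.3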